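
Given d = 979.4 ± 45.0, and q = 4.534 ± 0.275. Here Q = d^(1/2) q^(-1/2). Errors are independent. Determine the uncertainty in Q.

0.559

Q is a product of powers, so relative uncertainties combine in quadrature:
  (½·δd/d)² = (0.5×0.0459)² = 0.000528;  (−½·δq/q)² = (-0.5×0.0607)² = 0.000920
δQ/Q = √(0.00145) = 0.0380
Q = 14.70, so δQ = 0.0380 × 14.70 = 0.559.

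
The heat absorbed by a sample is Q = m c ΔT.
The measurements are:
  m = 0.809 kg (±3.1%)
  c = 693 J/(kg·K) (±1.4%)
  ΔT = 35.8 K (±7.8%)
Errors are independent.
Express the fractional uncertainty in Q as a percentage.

For a monomial Q ∝ m, c, ΔT, fractional errors add in quadrature:
  (1·δm/m)² = (1×0.0310)² = 0.000961;  (1·δc/c)² = (1×0.0140)² = 0.000196;  (1·δΔT/ΔT)² = (1×0.0780)² = 0.00608
δQ/Q = √(0.00724) = 0.0851

8.51%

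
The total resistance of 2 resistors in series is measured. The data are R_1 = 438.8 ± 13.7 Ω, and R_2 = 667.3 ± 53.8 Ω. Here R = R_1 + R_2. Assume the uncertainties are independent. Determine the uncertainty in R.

Each term contributes (cᵢ δxᵢ)² to (δR)²:
  (δR_1)² = 188;  (δR_2)² = 2890
δR = √(3080) = 55.5 Ω

55.5 Ω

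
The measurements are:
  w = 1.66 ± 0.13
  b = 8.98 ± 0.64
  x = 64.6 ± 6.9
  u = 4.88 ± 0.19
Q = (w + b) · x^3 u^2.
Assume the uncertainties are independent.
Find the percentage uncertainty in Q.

Let h = w + b = 10.6. δh = √(δw² + δb²) = √(0.0169 + 0.410) = 0.653, so δh/h = 0.0614.
Q is then a monomial in h, x, u:
δQ/Q = √((δh/h)² + (3·δx/x)² + (2·δu/u)²) = √(0.00377 + 0.103 + 0.00606) = 0.335

33.5%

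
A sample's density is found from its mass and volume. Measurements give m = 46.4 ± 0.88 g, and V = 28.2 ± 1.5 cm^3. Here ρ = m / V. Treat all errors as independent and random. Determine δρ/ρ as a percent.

5.65%

Relative error in a monomial: (δρ/ρ)² = Σ (nᵢ · δxᵢ/xᵢ)².
  (1·δm/m)² = (1×0.0190)² = 0.000360;  (-1·δV/V)² = (-1×0.0532)² = 0.00283
δρ/ρ = √(0.00319) = 0.0565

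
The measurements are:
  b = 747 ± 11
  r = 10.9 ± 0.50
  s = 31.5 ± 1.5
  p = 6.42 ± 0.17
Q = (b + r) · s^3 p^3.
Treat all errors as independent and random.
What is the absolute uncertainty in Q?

1.03e+09

Let u = b + r = 758. δu = √(δb² + δr²) = √(121 + 0.250) = 11.0, so δu/u = 0.0145.
Q is then a monomial in u, s, p:
δQ/Q = √((δu/u)² + (3·δs/s)² + (3·δp/p)²) = √(0.000211 + 0.0204 + 0.00631) = 0.164
Q = 6.27e+09, so δQ = 0.164 × 6.27e+09 = 1.03e+09.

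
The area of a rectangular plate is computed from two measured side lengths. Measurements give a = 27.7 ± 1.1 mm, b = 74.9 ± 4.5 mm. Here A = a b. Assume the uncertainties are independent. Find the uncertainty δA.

149 mm^2

Relative error in a monomial: (δA/A)² = Σ (nᵢ · δxᵢ/xᵢ)².
  (1·δa/a)² = (1×0.0397)² = 0.00158;  (1·δb/b)² = (1×0.0601)² = 0.00361
δA/A = √(0.00519) = 0.0720
A = 2070 mm^2, so δA = 0.0720 × 2070 = 149 mm^2.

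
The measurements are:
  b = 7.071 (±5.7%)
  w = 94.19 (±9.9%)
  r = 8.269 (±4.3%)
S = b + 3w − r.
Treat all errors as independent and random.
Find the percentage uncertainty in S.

9.94%

Sums and differences: (δS)² = Σ (cᵢ δxᵢ)².
  (δb)² = 0.162;  (3·δw)² = 783;  (δr)² = 0.126
δS = √(783) = 28.0
S = 281.4, so δS/S = 28.0/281.4 = 0.0994.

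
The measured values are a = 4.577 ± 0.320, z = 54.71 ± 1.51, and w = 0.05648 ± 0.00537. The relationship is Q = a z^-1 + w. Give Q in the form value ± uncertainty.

0.1401 ± 0.00827

Let p = a·z^-1 = 0.08366. δp/p = √((1·δa/a)² + (-1·δz/z)²) = √(0.00489 + 0.000762) = 0.0752, so δp = 0.00629.
Q = p + w: δQ = √(δp² + δw²) = √(3.95e-05 + 2.88e-05) = 0.00827
Q = 0.1401.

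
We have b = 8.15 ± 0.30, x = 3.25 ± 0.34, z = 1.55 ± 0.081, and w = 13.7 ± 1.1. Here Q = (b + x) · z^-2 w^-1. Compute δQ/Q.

0.138

Let u = b + x = 11.4. δu = √(δb² + δx²) = √(0.0900 + 0.116) = 0.453, so δu/u = 0.0398.
Q is then a monomial in u, z, w:
δQ/Q = √((δu/u)² + (-2·δz/z)² + (-1·δw/w)²) = √(0.00158 + 0.0109 + 0.00645) = 0.138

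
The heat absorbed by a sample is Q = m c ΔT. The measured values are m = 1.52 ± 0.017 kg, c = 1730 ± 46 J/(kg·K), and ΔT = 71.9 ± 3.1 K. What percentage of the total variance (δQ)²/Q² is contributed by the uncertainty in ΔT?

69.1%

(δQ/Q)² = (1·δm/m)² + (1·δc/c)² + (1·δΔT/ΔT)²
  m term: (1×0.0112)² = 0.000125
  c term: (1×0.0266)² = 0.000707
  ΔT term: (1×0.0431)² = 0.00186
Total = 0.00269. Share from ΔT = 0.00186/0.00269 = 0.691.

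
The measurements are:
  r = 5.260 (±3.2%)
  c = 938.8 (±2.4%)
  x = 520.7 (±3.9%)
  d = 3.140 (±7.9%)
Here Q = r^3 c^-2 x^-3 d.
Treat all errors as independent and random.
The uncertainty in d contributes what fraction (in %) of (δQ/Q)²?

(δQ/Q)² = (3·δr/r)² + (-2·δc/c)² + (-3·δx/x)² + (1·δd/d)²
  r term: (3×0.0320)² = 0.00922
  c term: (-2×0.0240)² = 0.00230
  x term: (-3×0.0390)² = 0.0137
  d term: (1×0.0790)² = 0.00624
Total = 0.0314. Share from d = 0.00624/0.0314 = 0.198.

19.8%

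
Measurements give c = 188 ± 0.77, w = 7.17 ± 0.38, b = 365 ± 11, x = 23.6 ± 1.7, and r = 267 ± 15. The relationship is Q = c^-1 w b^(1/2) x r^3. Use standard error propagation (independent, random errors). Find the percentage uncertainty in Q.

Products/powers → add relative errors in quadrature, weighted by exponent:
  (-1·δc/c)² = (-1×0.00410)² = 1.68e-05;  (1·δw/w)² = (1×0.0530)² = 0.00281;  (½·δb/b)² = (0.5×0.0301)² = 0.000227;  (1·δx/x)² = (1×0.0720)² = 0.00519;  (3·δr/r)² = (3×0.0562)² = 0.0284
δQ/Q = √(0.0366) = 0.191

19.1%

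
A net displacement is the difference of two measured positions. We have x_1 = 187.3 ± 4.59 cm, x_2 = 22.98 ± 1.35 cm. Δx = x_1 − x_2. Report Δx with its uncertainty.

164.3 ± 4.78 cm

Each term contributes (cᵢ δxᵢ)² to (δΔx)²:
  (δx_1)² = 21.1;  (δx_2)² = 1.82
δΔx = √(22.9) = 4.78 cm
Δx = 164.3 cm.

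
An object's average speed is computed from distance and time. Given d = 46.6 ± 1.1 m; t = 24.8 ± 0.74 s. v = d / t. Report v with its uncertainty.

1.88 ± 0.0715 m/s

Since v is a product/quotient, work with relative uncertainties:
  (1·δd/d)² = (1×0.0236)² = 0.000557;  (-1·δt/t)² = (-1×0.0298)² = 0.000890
δv/v = √(0.00145) = 0.0380
v = 1.88 m/s, so δv = 0.0380 × 1.88 = 0.0715 m/s.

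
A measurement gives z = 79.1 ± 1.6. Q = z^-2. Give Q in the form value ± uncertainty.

(1.60 ± 0.0647) × 10^-4

Q ∝ z^-2, so δQ/Q = |-2| · δz/z = 2 × 0.0202 = 0.0405.
Q = 0.000160, so δQ = 0.0405 × 0.000160 = 6.47e-06.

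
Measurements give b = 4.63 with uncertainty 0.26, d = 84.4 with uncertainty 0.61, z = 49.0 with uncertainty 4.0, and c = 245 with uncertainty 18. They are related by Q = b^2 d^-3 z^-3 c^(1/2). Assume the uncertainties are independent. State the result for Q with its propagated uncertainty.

(4.74 ± 1.29) × 10^-9

Q is a product of powers, so relative uncertainties combine in quadrature:
  (2·δb/b)² = (2×0.0562)² = 0.0126;  (-3·δd/d)² = (-3×0.00723)² = 0.000470;  (-3·δz/z)² = (-3×0.0816)² = 0.0600;  (½·δc/c)² = (0.5×0.0735)² = 0.00135
δQ/Q = √(0.0744) = 0.273
Q = 4.74e-09, so δQ = 0.273 × 4.74e-09 = 1.29e-09.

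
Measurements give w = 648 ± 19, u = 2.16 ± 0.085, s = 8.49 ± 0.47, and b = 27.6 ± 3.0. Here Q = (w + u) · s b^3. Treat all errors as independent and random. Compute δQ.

Let h = w + u = 650. δh = √(δw² + δu²) = √(361 + 0.00723) = 19.0, so δh/h = 0.0292.
Q is then a monomial in h, s, b:
δQ/Q = √((δh/h)² + (1·δs/s)² + (3·δb/b)²) = √(0.000854 + 0.00306 + 0.106) = 0.332
Q = 1.16e+08, so δQ = 0.332 × 1.16e+08 = 3.85e+07.

3.85e+07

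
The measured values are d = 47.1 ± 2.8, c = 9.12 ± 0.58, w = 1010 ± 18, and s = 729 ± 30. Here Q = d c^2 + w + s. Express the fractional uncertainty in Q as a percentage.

9.74%

Let p = d·c^2 = 3920. δp/p = √((1·δd/d)² + (2·δc/c)²) = √(0.00353 + 0.0162) = 0.140, so δp = 550.
Q = p + w + s: δQ = √(δp² + δw² + δs²) = √(3.03e+05 + 324 + 900) = 551
Q = 5660, so δQ/Q = 551/5660 = 0.0974.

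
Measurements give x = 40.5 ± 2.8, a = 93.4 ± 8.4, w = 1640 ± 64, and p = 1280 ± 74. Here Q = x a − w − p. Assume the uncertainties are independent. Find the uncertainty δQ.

440

Let h = x·a = 3780. δh/h = √((1·δx/x)² + (1·δa/a)²) = √(0.00478 + 0.00809) = 0.113, so δh = 429.
Q = h − w − p: δQ = √(δh² + δw² + δp²) = √(1.84e+05 + 4100 + 5480) = 440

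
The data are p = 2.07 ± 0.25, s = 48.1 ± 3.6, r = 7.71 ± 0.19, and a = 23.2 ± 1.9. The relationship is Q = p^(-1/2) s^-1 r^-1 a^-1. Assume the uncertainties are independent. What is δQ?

Each factor contributes (exponent × relative error)² to (δQ/Q)²:
  (−½·δp/p)² = (-0.5×0.121)² = 0.00365;  (-1·δs/s)² = (-1×0.0748)² = 0.00560;  (-1·δr/r)² = (-1×0.0246)² = 0.000607;  (-1·δa/a)² = (-1×0.0819)² = 0.00671
δQ/Q = √(0.0166) = 0.129
Q = 8.08e-05, so δQ = 0.129 × 8.08e-05 = 1.04e-05.

1.04e-05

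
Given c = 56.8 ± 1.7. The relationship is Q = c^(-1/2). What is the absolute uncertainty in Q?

Q is a product of powers, so relative uncertainties combine in quadrature:
  (−½·δc/c)² = (-0.5×0.0299)² = 0.000224
δQ/Q = √(0.000224) = 0.0150
Q = 0.133, so δQ = 0.0150 × 0.133 = 0.00199.

0.00199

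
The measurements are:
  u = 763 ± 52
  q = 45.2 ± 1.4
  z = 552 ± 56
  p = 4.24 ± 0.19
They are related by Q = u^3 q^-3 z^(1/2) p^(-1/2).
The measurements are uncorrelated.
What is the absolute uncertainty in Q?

Q is a product of powers, so relative uncertainties combine in quadrature:
  (3·δu/u)² = (3×0.0682)² = 0.0418;  (-3·δq/q)² = (-3×0.0310)² = 0.00863;  (½·δz/z)² = (0.5×0.101)² = 0.00257;  (−½·δp/p)² = (-0.5×0.0448)² = 0.000502
δQ/Q = √(0.0535) = 0.231
Q = 54900, so δQ = 0.231 × 54900 = 12700.

12700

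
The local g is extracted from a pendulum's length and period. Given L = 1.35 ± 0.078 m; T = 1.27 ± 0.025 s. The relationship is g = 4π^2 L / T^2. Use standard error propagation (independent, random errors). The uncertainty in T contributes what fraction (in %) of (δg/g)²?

(δg/g)² = (1·δL/L)² + (-2·δT/T)²
  L term: (1×0.0578)² = 0.00334
  T term: (-2×0.0197)² = 0.00155
Total = 0.00489. Share from T = 0.00155/0.00489 = 0.317.

31.7%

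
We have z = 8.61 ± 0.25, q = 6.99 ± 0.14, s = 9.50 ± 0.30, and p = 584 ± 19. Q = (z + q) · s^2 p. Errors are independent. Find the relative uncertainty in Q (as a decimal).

0.0734

Let u = z + q = 15.6. δu = √(δz² + δq²) = √(0.0625 + 0.0196) = 0.287, so δu/u = 0.0184.
Q is then a monomial in u, s, p:
δQ/Q = √((δu/u)² + (2·δs/s)² + (1·δp/p)²) = √(0.000337 + 0.00399 + 0.00106) = 0.0734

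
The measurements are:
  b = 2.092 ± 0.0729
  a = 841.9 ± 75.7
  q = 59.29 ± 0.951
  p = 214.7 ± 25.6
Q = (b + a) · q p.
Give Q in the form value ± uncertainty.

(1.074 ± 0.161) × 10^7

Let u = b + a = 844.0. δu = √(δb² + δa²) = √(0.00531 + 5730) = 75.7, so δu/u = 0.0897.
Q is then a monomial in u, q, p:
δQ/Q = √((δu/u)² + (1·δq/q)² + (1·δp/p)²) = √(0.00804 + 0.000257 + 0.0142) = 0.150
Q = 1.074e+07, so δQ = 0.150 × 1.074e+07 = 1.61e+06.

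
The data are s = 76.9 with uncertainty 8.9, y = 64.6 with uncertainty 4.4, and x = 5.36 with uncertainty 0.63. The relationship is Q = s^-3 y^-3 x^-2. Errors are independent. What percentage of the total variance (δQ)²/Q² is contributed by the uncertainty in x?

(δQ/Q)² = (-3·δs/s)² + (-3·δy/y)² + (-2·δx/x)²
  s term: (-3×0.116)² = 0.121
  y term: (-3×0.0681)² = 0.0418
  x term: (-2×0.118)² = 0.0553
Total = 0.218. Share from x = 0.0553/0.218 = 0.254.

25.4%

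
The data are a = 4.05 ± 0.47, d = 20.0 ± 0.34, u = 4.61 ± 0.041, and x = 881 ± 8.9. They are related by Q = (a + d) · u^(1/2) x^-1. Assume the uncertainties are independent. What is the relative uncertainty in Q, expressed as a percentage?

2.65%

Let w = a + d = 24.1. δw = √(δa² + δd²) = √(0.221 + 0.116) = 0.580, so δw/w = 0.0241.
Q is then a monomial in w, u, x:
δQ/Q = √((δw/w)² + (½·δu/u)² + (-1·δx/x)²) = √(0.000582 + 1.98e-05 + 0.000102) = 0.0265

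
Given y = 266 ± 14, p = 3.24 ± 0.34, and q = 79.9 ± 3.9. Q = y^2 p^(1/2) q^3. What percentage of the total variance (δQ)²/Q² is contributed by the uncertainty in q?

60.8%

(δQ/Q)² = (2·δy/y)² + (½·δp/p)² + (3·δq/q)²
  y term: (2×0.0526)² = 0.0111
  p term: (0.5×0.105)² = 0.00275
  q term: (3×0.0488)² = 0.0214
Total = 0.0353. Share from q = 0.0214/0.0353 = 0.608.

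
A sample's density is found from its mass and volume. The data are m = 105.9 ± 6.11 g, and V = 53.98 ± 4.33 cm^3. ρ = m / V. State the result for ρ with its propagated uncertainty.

1.962 ± 0.194 g/cm^3

Relative error in a monomial: (δρ/ρ)² = Σ (nᵢ · δxᵢ/xᵢ)².
  (1·δm/m)² = (1×0.0577)² = 0.00333;  (-1·δV/V)² = (-1×0.0802)² = 0.00643
δρ/ρ = √(0.00976) = 0.0988
ρ = 1.962 g/cm^3, so δρ = 0.0988 × 1.962 = 0.194 g/cm^3.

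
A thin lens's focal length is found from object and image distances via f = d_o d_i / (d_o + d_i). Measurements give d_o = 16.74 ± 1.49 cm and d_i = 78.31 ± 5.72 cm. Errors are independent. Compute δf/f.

0.0745

∂f/∂d_o = (d_i/(d_o+d_i))² = 0.679;  ∂f/∂d_i = (d_o/(d_o+d_i))² = 0.0310
δf = √((∂f/∂d_o · δd_o)² + (∂f/∂d_i · δd_i)²) = √(1.02 + 0.0315) = 1.03 cm
f = 13.79 cm, so δf/f = 1.03/13.79 = 0.0745.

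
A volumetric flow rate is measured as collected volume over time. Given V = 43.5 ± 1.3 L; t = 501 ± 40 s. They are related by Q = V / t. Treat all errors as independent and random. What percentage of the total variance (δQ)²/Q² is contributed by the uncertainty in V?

12.3%

(δQ/Q)² = (1·δV/V)² + (-1·δt/t)²
  V term: (1×0.0299)² = 0.000893
  t term: (-1×0.0798)² = 0.00637
Total = 0.00727. Share from V = 0.000893/0.00727 = 0.123.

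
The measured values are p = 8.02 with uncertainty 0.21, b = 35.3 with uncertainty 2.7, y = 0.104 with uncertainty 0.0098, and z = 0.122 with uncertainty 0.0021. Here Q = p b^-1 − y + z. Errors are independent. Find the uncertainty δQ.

Let w = p·b^-1 = 0.227. δw/w = √((1·δp/p)² + (-1·δb/b)²) = √(0.000686 + 0.00585) = 0.0808, so δw = 0.0184.
Q = w − y + z: δQ = √(δw² + δy² + δz²) = √(0.000337 + 9.6e-05 + 4.41e-06) = 0.0209

0.0209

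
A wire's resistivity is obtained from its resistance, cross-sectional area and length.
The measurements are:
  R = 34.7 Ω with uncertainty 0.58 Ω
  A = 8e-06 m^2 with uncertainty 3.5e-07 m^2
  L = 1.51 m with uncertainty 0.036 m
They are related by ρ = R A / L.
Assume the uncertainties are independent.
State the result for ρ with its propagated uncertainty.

(1.84 ± 0.0966) × 10^-4 Ω·m

For a monomial ρ ∝ R, A, L^-1, fractional errors add in quadrature:
  (1·δR/R)² = (1×0.0167)² = 0.000279;  (1·δA/A)² = (1×0.0437)² = 0.00191;  (-1·δL/L)² = (-1×0.0238)² = 0.000568
δρ/ρ = √(0.00276) = 0.0526
ρ = 0.000184 Ω·m, so δρ = 0.0526 × 0.000184 = 9.66e-06 Ω·m.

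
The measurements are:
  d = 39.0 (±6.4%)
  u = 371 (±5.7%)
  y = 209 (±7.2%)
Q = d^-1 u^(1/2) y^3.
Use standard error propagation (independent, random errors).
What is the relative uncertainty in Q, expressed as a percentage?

22.7%

Q is a product of powers, so relative uncertainties combine in quadrature:
  (-1·δd/d)² = (-1×0.0640)² = 0.00410;  (½·δu/u)² = (0.5×0.0570)² = 0.000812;  (3·δy/y)² = (3×0.0720)² = 0.0467
δQ/Q = √(0.0516) = 0.227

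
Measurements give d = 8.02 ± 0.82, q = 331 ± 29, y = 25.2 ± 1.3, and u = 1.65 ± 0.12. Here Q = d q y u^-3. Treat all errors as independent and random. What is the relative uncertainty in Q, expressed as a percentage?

26.2%

Q is a product of powers, so relative uncertainties combine in quadrature:
  (1·δd/d)² = (1×0.102)² = 0.0105;  (1·δq/q)² = (1×0.0876)² = 0.00768;  (1·δy/y)² = (1×0.0516)² = 0.00266;  (-3·δu/u)² = (-3×0.0727)² = 0.0476
δQ/Q = √(0.0684) = 0.262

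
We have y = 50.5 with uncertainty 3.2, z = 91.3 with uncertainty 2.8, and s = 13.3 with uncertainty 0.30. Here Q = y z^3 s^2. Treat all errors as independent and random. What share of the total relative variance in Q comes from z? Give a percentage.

58.3%

(δQ/Q)² = (1·δy/y)² + (3·δz/z)² + (2·δs/s)²
  y term: (1×0.0634)² = 0.00402
  z term: (3×0.0307)² = 0.00846
  s term: (2×0.0226)² = 0.00204
Total = 0.0145. Share from z = 0.00846/0.0145 = 0.583.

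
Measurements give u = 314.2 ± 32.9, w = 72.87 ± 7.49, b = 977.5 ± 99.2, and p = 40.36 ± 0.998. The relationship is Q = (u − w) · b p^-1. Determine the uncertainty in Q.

1020

Let h = u − w = 241.3. δh = √(δu² + δw²) = √(1080 + 56.1) = 33.7, so δh/h = 0.140.
Q is then a monomial in h, b, p:
δQ/Q = √((δh/h)² + (1·δb/b)² + (-1·δp/p)²) = √(0.0195 + 0.0103 + 0.000611) = 0.175
Q = 5845, so δQ = 0.175 × 5845 = 1020.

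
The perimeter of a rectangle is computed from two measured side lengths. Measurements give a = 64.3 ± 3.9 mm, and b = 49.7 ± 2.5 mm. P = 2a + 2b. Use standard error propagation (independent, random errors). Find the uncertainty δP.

P is a linear combination, so absolute uncertainties add in quadrature:
  (2·δa)² = 60.8;  (2·δb)² = 25.0
δP = √(85.8) = 9.26 mm

9.26 mm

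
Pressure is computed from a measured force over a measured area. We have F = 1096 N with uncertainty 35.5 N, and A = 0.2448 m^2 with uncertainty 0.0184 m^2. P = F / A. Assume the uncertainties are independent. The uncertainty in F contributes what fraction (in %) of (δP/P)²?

(δP/P)² = (1·δF/F)² + (-1·δA/A)²
  F term: (1×0.0324)² = 0.00105
  A term: (-1×0.0752)² = 0.00565
Total = 0.00670. Share from F = 0.00105/0.00670 = 0.157.

15.7%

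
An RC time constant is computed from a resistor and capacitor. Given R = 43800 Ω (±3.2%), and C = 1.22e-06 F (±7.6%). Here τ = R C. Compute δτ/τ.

Products/powers → add relative errors in quadrature, weighted by exponent:
  (1·δR/R)² = (1×0.0320)² = 0.00102;  (1·δC/C)² = (1×0.0760)² = 0.00578
δτ/τ = √(0.00680) = 0.0825

0.0825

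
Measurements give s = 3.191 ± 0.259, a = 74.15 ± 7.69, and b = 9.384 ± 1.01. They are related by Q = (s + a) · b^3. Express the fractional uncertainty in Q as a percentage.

33.8%

Let u = s + a = 77.34. δu = √(δs² + δa²) = √(0.0671 + 59.1) = 7.69, so δu/u = 0.0995.
Q is then a monomial in u, b:
δQ/Q = √((δu/u)² + (3·δb/b)²) = √(0.00990 + 0.104) = 0.338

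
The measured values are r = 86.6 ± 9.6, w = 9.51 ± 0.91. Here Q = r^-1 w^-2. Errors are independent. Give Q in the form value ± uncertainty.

For a monomial Q ∝ r^-1, w^-2, fractional errors add in quadrature:
  (-1·δr/r)² = (-1×0.111)² = 0.0123;  (-2·δw/w)² = (-2×0.0957)² = 0.0366
δQ/Q = √(0.0489) = 0.221
Q = 0.000128, so δQ = 0.221 × 0.000128 = 2.82e-05.

(1.28 ± 0.282) × 10^-4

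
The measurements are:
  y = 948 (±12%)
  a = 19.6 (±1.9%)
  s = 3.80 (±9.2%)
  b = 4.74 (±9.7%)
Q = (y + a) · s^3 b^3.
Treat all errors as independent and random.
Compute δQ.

Let u = y + a = 968. δu = √(δy² + δa²) = √(12900 + 0.139) = 114, so δu/u = 0.118.
Q is then a monomial in u, s, b:
δQ/Q = √((δu/u)² + (3·δs/s)² + (3·δb/b)²) = √(0.0138 + 0.0762 + 0.0847) = 0.418
Q = 5.65e+06, so δQ = 0.418 × 5.65e+06 = 2.36e+06.

2.36e+06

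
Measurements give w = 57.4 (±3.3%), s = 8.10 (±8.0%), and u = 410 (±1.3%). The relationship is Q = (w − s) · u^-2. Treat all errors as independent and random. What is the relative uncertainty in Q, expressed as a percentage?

4.82%

Let h = w − s = 49.3. δh = √(δw² + δs²) = √(3.59 + 0.420) = 2.00, so δh/h = 0.0406.
Q is then a monomial in h, u:
δQ/Q = √((δh/h)² + (-2·δu/u)²) = √(0.00165 + 0.000676) = 0.0482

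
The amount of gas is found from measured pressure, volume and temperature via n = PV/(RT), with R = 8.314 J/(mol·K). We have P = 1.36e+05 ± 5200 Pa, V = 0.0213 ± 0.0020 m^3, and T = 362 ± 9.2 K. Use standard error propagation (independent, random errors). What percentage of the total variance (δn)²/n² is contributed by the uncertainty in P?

(δn/n)² = (1·δP/P)² + (1·δV/V)² + (-1·δT/T)²
  P term: (1×0.0382)² = 0.00146
  V term: (1×0.0939)² = 0.00882
  T term: (-1×0.0254)² = 0.000646
Total = 0.0109. Share from P = 0.00146/0.0109 = 0.134.

13.4%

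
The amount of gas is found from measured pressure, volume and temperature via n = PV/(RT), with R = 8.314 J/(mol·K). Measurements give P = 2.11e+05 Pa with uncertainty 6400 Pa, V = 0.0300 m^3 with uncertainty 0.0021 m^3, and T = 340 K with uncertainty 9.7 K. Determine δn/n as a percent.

n is a product of powers, so relative uncertainties combine in quadrature:
  (1·δP/P)² = (1×0.0303)² = 0.000920;  (1·δV/V)² = (1×0.0700)² = 0.00490;  (-1·δT/T)² = (-1×0.0285)² = 0.000814
δn/n = √(0.00663) = 0.0814

8.14%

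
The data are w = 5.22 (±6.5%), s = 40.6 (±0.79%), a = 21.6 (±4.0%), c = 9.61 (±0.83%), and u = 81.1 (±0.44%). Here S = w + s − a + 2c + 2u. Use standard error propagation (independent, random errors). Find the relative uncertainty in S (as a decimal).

Absolute uncertainties add in quadrature for a linear combination:
  (δw)² = 0.115;  (δs)² = 0.103;  (δa)² = 0.746;  (2·δc)² = 0.0254;  (2·δu)² = 0.509
δS = √(1.50) = 1.22
S = 206, so δS/S = 1.22/206 = 0.00595.

0.00595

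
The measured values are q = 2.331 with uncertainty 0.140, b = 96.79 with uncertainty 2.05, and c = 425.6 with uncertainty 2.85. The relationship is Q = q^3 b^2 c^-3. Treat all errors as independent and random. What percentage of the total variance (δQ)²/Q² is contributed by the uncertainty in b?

(δQ/Q)² = (3·δq/q)² + (2·δb/b)² + (-3·δc/c)²
  q term: (3×0.0601)² = 0.0325
  b term: (2×0.0212)² = 0.00179
  c term: (-3×0.00670)² = 0.000404
Total = 0.0347. Share from b = 0.00179/0.0347 = 0.0518.

5.18%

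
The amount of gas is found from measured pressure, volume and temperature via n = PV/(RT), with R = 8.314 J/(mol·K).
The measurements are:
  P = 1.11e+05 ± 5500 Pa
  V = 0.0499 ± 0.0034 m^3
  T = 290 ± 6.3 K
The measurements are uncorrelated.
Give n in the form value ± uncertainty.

2.30 ± 0.200 mol

Products/powers → add relative errors in quadrature, weighted by exponent:
  (1·δP/P)² = (1×0.0495)² = 0.00246;  (1·δV/V)² = (1×0.0681)² = 0.00464;  (-1·δT/T)² = (-1×0.0217)² = 0.000472
δn/n = √(0.00757) = 0.0870
n = 2.30 mol, so δn = 0.0870 × 2.30 = 0.200 mol.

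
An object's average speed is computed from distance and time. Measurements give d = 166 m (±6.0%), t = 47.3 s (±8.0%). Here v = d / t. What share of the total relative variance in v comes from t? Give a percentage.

(δv/v)² = (1·δd/d)² + (-1·δt/t)²
  d term: (1×0.0600)² = 0.00360
  t term: (-1×0.0800)² = 0.00640
Total = 0.0100. Share from t = 0.00640/0.0100 = 0.640.

64.0%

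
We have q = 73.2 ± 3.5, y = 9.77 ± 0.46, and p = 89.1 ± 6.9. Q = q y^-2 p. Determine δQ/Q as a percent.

13.1%

Each factor contributes (exponent × relative error)² to (δQ/Q)²:
  (1·δq/q)² = (1×0.0478)² = 0.00229;  (-2·δy/y)² = (-2×0.0471)² = 0.00887;  (1·δp/p)² = (1×0.0774)² = 0.00600
δQ/Q = √(0.0172) = 0.131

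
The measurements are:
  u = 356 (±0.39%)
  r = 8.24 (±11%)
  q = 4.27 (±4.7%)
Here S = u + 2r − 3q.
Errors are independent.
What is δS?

2.36

Absolute uncertainties add in quadrature for a linear combination:
  (δu)² = 1.93;  (2·δr)² = 3.29;  (3·δq)² = 0.362
δS = √(5.58) = 2.36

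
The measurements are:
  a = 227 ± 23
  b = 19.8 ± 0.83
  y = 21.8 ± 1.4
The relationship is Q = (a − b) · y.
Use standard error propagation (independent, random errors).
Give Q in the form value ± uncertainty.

Let u = a − b = 207. δu = √(δa² + δb²) = √(529 + 0.689) = 23.0, so δu/u = 0.111.
Q is then a monomial in u, y:
δQ/Q = √((δu/u)² + (1·δy/y)²) = √(0.0123 + 0.00412) = 0.128
Q = 4520, so δQ = 0.128 × 4520 = 580.

4520 ± 580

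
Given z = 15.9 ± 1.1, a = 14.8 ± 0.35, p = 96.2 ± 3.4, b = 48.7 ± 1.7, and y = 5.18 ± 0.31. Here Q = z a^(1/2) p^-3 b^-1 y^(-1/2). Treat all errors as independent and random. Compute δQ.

8.38e-08

Relative error in a monomial: (δQ/Q)² = Σ (nᵢ · δxᵢ/xᵢ)².
  (1·δz/z)² = (1×0.0692)² = 0.00479;  (½·δa/a)² = (0.5×0.0236)² = 0.000140;  (-3·δp/p)² = (-3×0.0353)² = 0.0112;  (-1·δb/b)² = (-1×0.0349)² = 0.00122;  (−½·δy/y)² = (-0.5×0.0598)² = 0.000895
δQ/Q = √(0.0183) = 0.135
Q = 6.2e-07, so δQ = 0.135 × 6.2e-07 = 8.38e-08.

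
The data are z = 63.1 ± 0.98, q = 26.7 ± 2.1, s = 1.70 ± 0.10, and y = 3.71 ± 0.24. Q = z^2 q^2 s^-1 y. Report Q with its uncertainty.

Q is a product of powers, so relative uncertainties combine in quadrature:
  (2·δz/z)² = (2×0.0155)² = 0.000965;  (2·δq/q)² = (2×0.0787)² = 0.0247;  (-1·δs/s)² = (-1×0.0588)² = 0.00346;  (1·δy/y)² = (1×0.0647)² = 0.00418
δQ/Q = √(0.0334) = 0.183
Q = 6.19e+06, so δQ = 0.183 × 6.19e+06 = 1.13e+06.

(6.19 ± 1.13) × 10^6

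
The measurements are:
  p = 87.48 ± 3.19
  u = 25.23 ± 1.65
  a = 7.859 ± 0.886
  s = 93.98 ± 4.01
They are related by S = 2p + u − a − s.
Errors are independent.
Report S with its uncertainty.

98.35 ± 7.76

Absolute uncertainties add in quadrature for a linear combination:
  (2·δp)² = 40.7;  (δu)² = 2.72;  (δa)² = 0.785;  (δs)² = 16.1
δS = √(60.3) = 7.76
S = 98.35.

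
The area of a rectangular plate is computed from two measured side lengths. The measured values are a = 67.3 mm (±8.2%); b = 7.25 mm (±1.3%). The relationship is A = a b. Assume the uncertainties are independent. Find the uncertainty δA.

40.5 mm^2

A is a product of powers, so relative uncertainties combine in quadrature:
  (1·δa/a)² = (1×0.0820)² = 0.00672;  (1·δb/b)² = (1×0.0130)² = 0.000169
δA/A = √(0.00689) = 0.0830
A = 488 mm^2, so δA = 0.0830 × 488 = 40.5 mm^2.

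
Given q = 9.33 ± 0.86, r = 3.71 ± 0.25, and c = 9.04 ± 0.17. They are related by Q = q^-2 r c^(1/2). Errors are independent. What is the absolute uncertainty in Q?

Products/powers → add relative errors in quadrature, weighted by exponent:
  (-2·δq/q)² = (-2×0.0922)² = 0.0340;  (1·δr/r)² = (1×0.0674)² = 0.00454;  (½·δc/c)² = (0.5×0.0188)² = 8.84e-05
δQ/Q = √(0.0386) = 0.197
Q = 0.128, so δQ = 0.197 × 0.128 = 0.0252.

0.0252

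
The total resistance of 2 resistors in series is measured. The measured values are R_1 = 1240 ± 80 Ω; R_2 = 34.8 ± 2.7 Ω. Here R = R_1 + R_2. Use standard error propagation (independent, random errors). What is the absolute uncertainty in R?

80.0 Ω

R is a linear combination, so absolute uncertainties add in quadrature:
  (δR_1)² = 6400;  (δR_2)² = 7.29
δR = √(6410) = 80.0 Ω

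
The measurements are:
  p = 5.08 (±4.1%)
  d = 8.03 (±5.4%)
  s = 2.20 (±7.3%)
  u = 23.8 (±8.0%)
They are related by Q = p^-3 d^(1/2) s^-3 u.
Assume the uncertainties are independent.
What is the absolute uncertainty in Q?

Each factor contributes (exponent × relative error)² to (δQ/Q)²:
  (-3·δp/p)² = (-3×0.0410)² = 0.0151;  (½·δd/d)² = (0.5×0.0540)² = 0.000729;  (-3·δs/s)² = (-3×0.0730)² = 0.0480;  (1·δu/u)² = (1×0.0800)² = 0.00640
δQ/Q = √(0.0702) = 0.265
Q = 0.0483, so δQ = 0.265 × 0.0483 = 0.0128.

0.0128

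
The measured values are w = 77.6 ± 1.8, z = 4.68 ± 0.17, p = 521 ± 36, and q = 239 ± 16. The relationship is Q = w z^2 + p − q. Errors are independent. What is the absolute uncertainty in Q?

135

Let h = w·z^2 = 1700. δh/h = √((1·δw/w)² + (2·δz/z)²) = √(0.000538 + 0.00528) = 0.0763, so δh = 130.
Q = h + p − q: δQ = √(δh² + δp² + δq²) = √(16800 + 1300 + 256) = 135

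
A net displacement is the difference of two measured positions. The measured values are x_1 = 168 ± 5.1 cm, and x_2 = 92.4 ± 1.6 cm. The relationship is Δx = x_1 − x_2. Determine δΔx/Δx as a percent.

Each term contributes (cᵢ δxᵢ)² to (δΔx)²:
  (δx_1)² = 26.0;  (δx_2)² = 2.56
δΔx = √(28.6) = 5.35 cm
Δx = 75.6 cm, so δΔx/Δx = 5.35/75.6 = 0.0707.

7.07%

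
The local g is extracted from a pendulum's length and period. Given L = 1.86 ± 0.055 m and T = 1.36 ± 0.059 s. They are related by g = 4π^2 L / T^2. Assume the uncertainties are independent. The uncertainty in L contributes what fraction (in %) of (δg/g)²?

10.4%

(δg/g)² = (1·δL/L)² + (-2·δT/T)²
  L term: (1×0.0296)² = 0.000874
  T term: (-2×0.0434)² = 0.00753
Total = 0.00840. Share from L = 0.000874/0.00840 = 0.104.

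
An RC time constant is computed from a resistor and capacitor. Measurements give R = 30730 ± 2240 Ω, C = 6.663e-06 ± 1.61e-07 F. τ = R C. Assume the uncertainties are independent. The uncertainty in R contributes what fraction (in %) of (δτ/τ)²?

(δτ/τ)² = (1·δR/R)² + (1·δC/C)²
  R term: (1×0.0729)² = 0.00531
  C term: (1×0.0242)² = 0.000584
Total = 0.00590. Share from R = 0.00531/0.00590 = 0.901.

90.1%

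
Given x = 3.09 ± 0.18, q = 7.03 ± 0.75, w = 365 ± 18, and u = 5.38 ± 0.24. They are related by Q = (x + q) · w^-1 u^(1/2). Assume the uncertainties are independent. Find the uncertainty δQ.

0.00601

Let h = x + q = 10.1. δh = √(δx² + δq²) = √(0.0324 + 0.562) = 0.771, so δh/h = 0.0762.
Q is then a monomial in h, w, u:
δQ/Q = √((δh/h)² + (-1·δw/w)² + (½·δu/u)²) = √(0.00581 + 0.00243 + 0.000498) = 0.0935
Q = 0.0643, so δQ = 0.0935 × 0.0643 = 0.00601.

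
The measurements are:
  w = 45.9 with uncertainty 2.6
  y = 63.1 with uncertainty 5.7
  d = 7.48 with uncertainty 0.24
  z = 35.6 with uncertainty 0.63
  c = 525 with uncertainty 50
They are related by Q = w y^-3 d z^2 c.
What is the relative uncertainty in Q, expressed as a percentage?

Each factor contributes (exponent × relative error)² to (δQ/Q)²:
  (1·δw/w)² = (1×0.0566)² = 0.00321;  (-3·δy/y)² = (-3×0.0903)² = 0.0734;  (1·δd/d)² = (1×0.0321)² = 0.00103;  (2·δz/z)² = (2×0.0177)² = 0.00125;  (1·δc/c)² = (1×0.0952)² = 0.00907
δQ/Q = √(0.0880) = 0.297

29.7%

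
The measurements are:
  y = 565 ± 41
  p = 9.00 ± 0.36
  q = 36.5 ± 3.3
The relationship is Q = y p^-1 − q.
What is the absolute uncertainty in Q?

6.16

Let w = y·p^-1 = 62.8. δw/w = √((1·δy/y)² + (-1·δp/p)²) = √(0.00527 + 0.00160) = 0.0829, so δw = 5.20.
Q = w − q: δQ = √(δw² + δq²) = √(27.1 + 10.9) = 6.16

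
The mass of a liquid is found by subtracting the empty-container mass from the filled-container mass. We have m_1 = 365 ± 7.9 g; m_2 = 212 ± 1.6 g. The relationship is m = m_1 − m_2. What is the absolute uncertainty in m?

Absolute uncertainties add in quadrature for a linear combination:
  (δm_1)² = 62.4;  (δm_2)² = 2.56
δm = √(65.0) = 8.06 g

8.06 g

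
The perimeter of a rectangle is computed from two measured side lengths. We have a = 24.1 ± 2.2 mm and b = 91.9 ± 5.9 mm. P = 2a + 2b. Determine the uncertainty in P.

12.6 mm

Sums and differences: (δP)² = Σ (cᵢ δxᵢ)².
  (2·δa)² = 19.4;  (2·δb)² = 139
δP = √(159) = 12.6 mm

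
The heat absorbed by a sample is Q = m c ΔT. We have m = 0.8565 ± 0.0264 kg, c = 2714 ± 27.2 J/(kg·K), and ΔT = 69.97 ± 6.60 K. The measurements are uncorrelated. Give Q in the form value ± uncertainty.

Each factor contributes (exponent × relative error)² to (δQ/Q)²:
  (1·δm/m)² = (1×0.0308)² = 0.000950;  (1·δc/c)² = (1×0.0100)² = 0.000100;  (1·δΔT/ΔT)² = (1×0.0943)² = 0.00890
δQ/Q = √(0.00995) = 0.0997
Q = 162600 J, so δQ = 0.0997 × 162600 = 16200 J.

162600 ± 16200 J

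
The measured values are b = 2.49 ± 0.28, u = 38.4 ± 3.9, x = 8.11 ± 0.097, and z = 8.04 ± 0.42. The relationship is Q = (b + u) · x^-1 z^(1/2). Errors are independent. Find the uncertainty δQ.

Let w = b + u = 40.9. δw = √(δb² + δu²) = √(0.0784 + 15.2) = 3.91, so δw/w = 0.0956.
Q is then a monomial in w, x, z:
δQ/Q = √((δw/w)² + (-1·δx/x)² + (½·δz/z)²) = √(0.00914 + 0.000143 + 0.000682) = 0.0998
Q = 14.3, so δQ = 0.0998 × 14.3 = 1.43.

1.43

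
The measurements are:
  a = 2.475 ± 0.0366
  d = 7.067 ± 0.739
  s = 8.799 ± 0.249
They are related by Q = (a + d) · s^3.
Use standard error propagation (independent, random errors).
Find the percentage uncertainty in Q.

11.5%

Let u = a + d = 9.542. δu = √(δa² + δd²) = √(0.00134 + 0.546) = 0.740, so δu/u = 0.0775.
Q is then a monomial in u, s:
δQ/Q = √((δu/u)² + (3·δs/s)²) = √(0.00601 + 0.00721) = 0.115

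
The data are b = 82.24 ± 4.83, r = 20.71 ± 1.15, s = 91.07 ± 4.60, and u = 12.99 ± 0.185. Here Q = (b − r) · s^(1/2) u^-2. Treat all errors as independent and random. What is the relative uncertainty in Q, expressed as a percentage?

Let w = b − r = 61.53. δw = √(δb² + δr²) = √(23.3 + 1.32) = 4.97, so δw/w = 0.0807.
Q is then a monomial in w, s, u:
δQ/Q = √((δw/w)² + (½·δs/s)² + (-2·δu/u)²) = √(0.00651 + 0.000638 + 0.000811) = 0.0892

8.92%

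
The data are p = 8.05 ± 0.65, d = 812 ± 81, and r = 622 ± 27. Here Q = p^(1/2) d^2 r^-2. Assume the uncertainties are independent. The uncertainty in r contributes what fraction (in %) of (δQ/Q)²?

(δQ/Q)² = (½·δp/p)² + (2·δd/d)² + (-2·δr/r)²
  p term: (0.5×0.0807)² = 0.00163
  d term: (2×0.0998)² = 0.0398
  r term: (-2×0.0434)² = 0.00754
Total = 0.0490. Share from r = 0.00754/0.0490 = 0.154.

15.4%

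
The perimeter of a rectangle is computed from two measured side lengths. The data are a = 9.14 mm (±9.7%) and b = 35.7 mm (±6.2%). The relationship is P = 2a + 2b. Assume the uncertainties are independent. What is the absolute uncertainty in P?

4.77 mm

Sums and differences: (δP)² = Σ (cᵢ δxᵢ)².
  (2·δa)² = 3.14;  (2·δb)² = 19.6
δP = √(22.7) = 4.77 mm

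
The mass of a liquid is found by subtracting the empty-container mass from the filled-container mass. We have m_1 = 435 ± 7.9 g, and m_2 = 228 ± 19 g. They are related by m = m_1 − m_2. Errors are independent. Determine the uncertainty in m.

Absolute uncertainties add in quadrature for a linear combination:
  (δm_1)² = 62.4;  (δm_2)² = 361
δm = √(423) = 20.6 g

20.6 g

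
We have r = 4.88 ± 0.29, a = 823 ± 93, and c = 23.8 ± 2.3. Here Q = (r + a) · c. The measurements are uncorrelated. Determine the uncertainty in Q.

Let u = r + a = 828. δu = √(δr² + δa²) = √(0.0841 + 8650) = 93.0, so δu/u = 0.112.
Q is then a monomial in u, c:
δQ/Q = √((δu/u)² + (1·δc/c)²) = √(0.0126 + 0.00934) = 0.148
Q = 19700, so δQ = 0.148 × 19700 = 2920.

2920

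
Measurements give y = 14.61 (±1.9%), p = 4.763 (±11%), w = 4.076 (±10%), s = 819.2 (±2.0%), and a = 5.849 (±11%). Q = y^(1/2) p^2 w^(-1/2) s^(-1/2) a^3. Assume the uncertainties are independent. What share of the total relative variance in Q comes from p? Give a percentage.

30.3%

(δQ/Q)² = (½·δy/y)² + (2·δp/p)² + (−½·δw/w)² + (−½·δs/s)² + (3·δa/a)²
  y term: (0.5×0.0190)² = 9.02e-05
  p term: (2×0.110)² = 0.0484
  w term: (-0.5×0.100)² = 0.00250
  s term: (-0.5×0.0200)² = 0.000100
  a term: (3×0.110)² = 0.109
Total = 0.160. Share from p = 0.0484/0.160 = 0.303.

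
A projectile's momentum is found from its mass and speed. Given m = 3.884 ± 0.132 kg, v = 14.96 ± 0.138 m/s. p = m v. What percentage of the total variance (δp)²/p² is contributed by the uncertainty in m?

(δp/p)² = (1·δm/m)² + (1·δv/v)²
  m term: (1×0.0340)² = 0.00116
  v term: (1×0.00922)² = 8.51e-05
Total = 0.00124. Share from m = 0.00116/0.00124 = 0.931.

93.1%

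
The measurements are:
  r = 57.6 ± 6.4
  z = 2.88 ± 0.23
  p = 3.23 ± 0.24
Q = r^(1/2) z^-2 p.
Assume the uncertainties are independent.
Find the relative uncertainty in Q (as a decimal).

Q is a product of powers, so relative uncertainties combine in quadrature:
  (½·δr/r)² = (0.5×0.111)² = 0.00309;  (-2·δz/z)² = (-2×0.0799)² = 0.0255;  (1·δp/p)² = (1×0.0743)² = 0.00552
δQ/Q = √(0.0341) = 0.185

0.185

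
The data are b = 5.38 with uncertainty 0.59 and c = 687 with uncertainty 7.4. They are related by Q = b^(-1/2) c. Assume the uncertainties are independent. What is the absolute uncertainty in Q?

Since Q is a product/quotient, work with relative uncertainties:
  (−½·δb/b)² = (-0.5×0.110)² = 0.00301;  (1·δc/c)² = (1×0.0108)² = 0.000116
δQ/Q = √(0.00312) = 0.0559
Q = 296, so δQ = 0.0559 × 296 = 16.6.

16.6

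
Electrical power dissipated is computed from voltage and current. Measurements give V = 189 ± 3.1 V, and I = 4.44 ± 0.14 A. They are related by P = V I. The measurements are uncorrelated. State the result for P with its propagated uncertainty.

839 ± 29.8 W

For a monomial P ∝ V, I, fractional errors add in quadrature:
  (1·δV/V)² = (1×0.0164)² = 0.000269;  (1·δI/I)² = (1×0.0315)² = 0.000994
δP/P = √(0.00126) = 0.0355
P = 839 W, so δP = 0.0355 × 839 = 29.8 W.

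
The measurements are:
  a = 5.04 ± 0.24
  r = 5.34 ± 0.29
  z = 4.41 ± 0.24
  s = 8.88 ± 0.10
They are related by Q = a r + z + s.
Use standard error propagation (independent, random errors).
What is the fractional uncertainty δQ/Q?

Let p = a·r = 26.9. δp/p = √((1·δa/a)² + (1·δr/r)²) = √(0.00227 + 0.00295) = 0.0722, so δp = 1.94.
Q = p + z + s: δQ = √(δp² + δz² + δs²) = √(3.78 + 0.0576 + 0.0100) = 1.96
Q = 40.2, so δQ/Q = 1.96/40.2 = 0.0488.

0.0488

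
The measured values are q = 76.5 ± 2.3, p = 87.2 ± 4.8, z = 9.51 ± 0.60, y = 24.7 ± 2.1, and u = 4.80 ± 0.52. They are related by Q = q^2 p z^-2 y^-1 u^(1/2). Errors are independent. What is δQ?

Each factor contributes (exponent × relative error)² to (δQ/Q)²:
  (2·δq/q)² = (2×0.0301)² = 0.00362;  (1·δp/p)² = (1×0.0550)² = 0.00303;  (-2·δz/z)² = (-2×0.0631)² = 0.0159;  (-1·δy/y)² = (-1×0.0850)² = 0.00723;  (½·δu/u)² = (0.5×0.108)² = 0.00293
δQ/Q = √(0.0327) = 0.181
Q = 500, so δQ = 0.181 × 500 = 90.5.

90.5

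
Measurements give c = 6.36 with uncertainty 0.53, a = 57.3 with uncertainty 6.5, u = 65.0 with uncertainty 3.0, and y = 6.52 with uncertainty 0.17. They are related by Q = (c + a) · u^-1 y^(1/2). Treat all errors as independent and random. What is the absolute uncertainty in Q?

Let w = c + a = 63.7. δw = √(δc² + δa²) = √(0.281 + 42.2) = 6.52, so δw/w = 0.102.
Q is then a monomial in w, u, y:
δQ/Q = √((δw/w)² + (-1·δu/u)² + (½·δy/y)²) = √(0.0105 + 0.00213 + 0.000170) = 0.113
Q = 2.50, so δQ = 0.113 × 2.50 = 0.283.

0.283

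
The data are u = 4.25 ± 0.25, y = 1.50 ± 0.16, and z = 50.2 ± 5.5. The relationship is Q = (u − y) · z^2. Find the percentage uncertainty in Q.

24.4%

Let w = u − y = 2.75. δw = √(δu² + δy²) = √(0.0625 + 0.0256) = 0.297, so δw/w = 0.108.
Q is then a monomial in w, z:
δQ/Q = √((δw/w)² + (2·δz/z)²) = √(0.0116 + 0.0480) = 0.244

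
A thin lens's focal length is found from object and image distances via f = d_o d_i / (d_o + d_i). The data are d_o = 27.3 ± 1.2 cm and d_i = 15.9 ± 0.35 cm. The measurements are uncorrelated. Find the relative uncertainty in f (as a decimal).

∂f/∂d_o = (d_i/(d_o+d_i))² = 0.135;  ∂f/∂d_i = (d_o/(d_o+d_i))² = 0.399
δf = √((∂f/∂d_o · δd_o)² + (∂f/∂d_i · δd_i)²) = √(0.0264 + 0.0195) = 0.214 cm
f = 10.0 cm, so δf/f = 0.214/10.0 = 0.0213.

0.0213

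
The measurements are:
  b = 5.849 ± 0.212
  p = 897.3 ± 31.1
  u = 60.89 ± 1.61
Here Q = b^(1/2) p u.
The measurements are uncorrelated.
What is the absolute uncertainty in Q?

6240

Q is a product of powers, so relative uncertainties combine in quadrature:
  (½·δb/b)² = (0.5×0.0362)² = 0.000328;  (1·δp/p)² = (1×0.0347)² = 0.00120;  (1·δu/u)² = (1×0.0264)² = 0.000699
δQ/Q = √(0.00223) = 0.0472
Q = 132100, so δQ = 0.0472 × 132100 = 6240.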